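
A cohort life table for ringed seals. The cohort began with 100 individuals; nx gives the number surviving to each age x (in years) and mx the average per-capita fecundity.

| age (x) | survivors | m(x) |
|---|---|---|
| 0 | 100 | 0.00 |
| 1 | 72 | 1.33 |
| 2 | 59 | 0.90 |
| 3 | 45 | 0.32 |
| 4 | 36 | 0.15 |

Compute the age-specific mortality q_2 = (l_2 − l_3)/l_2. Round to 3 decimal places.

0.237

lx = nx/n0 = nx/100: 1, 0.72, 0.59, 0.45, 0.36
q_2 = (l_2 − l_3) / l_2 = (0.59 − 0.45) / 0.59
     = 0.14 / 0.59 = 0.237288… → 0.237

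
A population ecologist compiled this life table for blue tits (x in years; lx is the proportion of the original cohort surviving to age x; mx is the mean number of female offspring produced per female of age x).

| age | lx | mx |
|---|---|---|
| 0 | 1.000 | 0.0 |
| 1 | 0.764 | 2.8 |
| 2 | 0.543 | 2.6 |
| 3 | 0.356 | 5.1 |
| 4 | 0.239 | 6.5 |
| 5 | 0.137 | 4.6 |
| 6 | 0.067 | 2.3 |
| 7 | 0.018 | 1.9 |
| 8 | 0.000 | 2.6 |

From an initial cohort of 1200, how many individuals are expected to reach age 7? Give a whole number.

Expected survivors = N0 · l_7 = 1200 × 0.018 = 21.6 → 22

22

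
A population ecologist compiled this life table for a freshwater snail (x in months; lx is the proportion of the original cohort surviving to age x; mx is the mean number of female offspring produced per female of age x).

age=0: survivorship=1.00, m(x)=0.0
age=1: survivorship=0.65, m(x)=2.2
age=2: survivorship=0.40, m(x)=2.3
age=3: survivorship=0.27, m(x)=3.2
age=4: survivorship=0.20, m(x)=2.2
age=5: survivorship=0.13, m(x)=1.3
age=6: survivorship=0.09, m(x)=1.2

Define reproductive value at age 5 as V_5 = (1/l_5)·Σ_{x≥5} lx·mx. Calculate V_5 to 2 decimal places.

lx·mx for x ≥ 5: 0.169, 0.108 → sum = 0.277
V_5 = 0.277 / l_5 = 0.277 / 0.13 = 2.130769… → 2.13

2.13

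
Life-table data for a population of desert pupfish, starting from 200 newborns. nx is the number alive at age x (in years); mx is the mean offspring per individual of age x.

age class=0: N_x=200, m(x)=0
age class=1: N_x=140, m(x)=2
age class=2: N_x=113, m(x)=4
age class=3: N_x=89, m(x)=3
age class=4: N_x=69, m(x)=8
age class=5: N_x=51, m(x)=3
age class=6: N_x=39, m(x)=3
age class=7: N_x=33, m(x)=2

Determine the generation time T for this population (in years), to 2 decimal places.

3.24

lx = nx/n0 = nx/200: 1, 0.7, 0.565, 0.445, 0.345, 0.255, 0.195, 0.165
lx·mx: 0, 1.4, 2.26, 1.335, 2.76, 0.765, 0.585, 0.33 → R0 = 9.435
x·lx·mx: 0, 1.4, 4.52, 4.005, 11.04, 3.825, 3.51, 2.31 → Σ = 30.61
T = 30.61 / 9.435 = 3.244303… → 3.24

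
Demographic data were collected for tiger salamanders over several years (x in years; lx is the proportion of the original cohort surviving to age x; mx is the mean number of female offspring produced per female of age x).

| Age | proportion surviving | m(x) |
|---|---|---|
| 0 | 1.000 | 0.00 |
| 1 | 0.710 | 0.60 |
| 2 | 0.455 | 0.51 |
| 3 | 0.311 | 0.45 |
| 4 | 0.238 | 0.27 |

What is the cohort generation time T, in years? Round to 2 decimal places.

lx·mx: 0, 0.426, 0.23205, 0.13995, 0.06426 → R0 = 0.86226
x·lx·mx: 0, 0.426, 0.4641, 0.41985, 0.25704 → Σ = 1.56699
T = 1.56699 / 0.86226 = 1.817306… → 1.82

1.82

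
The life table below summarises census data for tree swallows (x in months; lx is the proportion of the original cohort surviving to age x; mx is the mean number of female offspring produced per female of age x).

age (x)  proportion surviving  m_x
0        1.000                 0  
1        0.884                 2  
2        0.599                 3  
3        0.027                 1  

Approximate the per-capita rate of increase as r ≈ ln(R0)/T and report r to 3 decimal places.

0.844

R0 = Σ lx·mx = 0 + 1.768 + 1.797 + 0.027 = 3.592
Σ x·lx·mx = 5.443; T = 5.443/3.592 = 1.51531…
r ≈ ln(R0)/T = ln(3.592)/1.51531… = 0.84386… → 0.844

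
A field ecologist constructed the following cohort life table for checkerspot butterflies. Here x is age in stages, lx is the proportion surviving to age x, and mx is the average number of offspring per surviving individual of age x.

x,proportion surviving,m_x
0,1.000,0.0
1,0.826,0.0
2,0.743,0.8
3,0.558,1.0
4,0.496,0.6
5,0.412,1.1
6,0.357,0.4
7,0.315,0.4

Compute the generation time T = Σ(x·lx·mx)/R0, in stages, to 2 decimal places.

lx·mx: 0, 0, 0.5944, 0.558, 0.2976, 0.4532, 0.1428, 0.126 → R0 = 2.172
x·lx·mx: 0, 0, 1.1888, 1.674, 1.1904, 2.266, 0.8568, 0.882 → Σ = 8.058
T = 8.058 / 2.172 = 3.709945… → 3.71

3.71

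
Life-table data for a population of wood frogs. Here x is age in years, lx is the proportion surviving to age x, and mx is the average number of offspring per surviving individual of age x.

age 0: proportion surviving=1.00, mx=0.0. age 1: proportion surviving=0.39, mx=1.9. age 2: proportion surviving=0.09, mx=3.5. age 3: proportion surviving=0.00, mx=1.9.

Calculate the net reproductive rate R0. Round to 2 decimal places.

1.06

lx·mx by age: 0, 0.741, 0.315, 0
R0 = Σ lx·mx = 1.056 → 1.06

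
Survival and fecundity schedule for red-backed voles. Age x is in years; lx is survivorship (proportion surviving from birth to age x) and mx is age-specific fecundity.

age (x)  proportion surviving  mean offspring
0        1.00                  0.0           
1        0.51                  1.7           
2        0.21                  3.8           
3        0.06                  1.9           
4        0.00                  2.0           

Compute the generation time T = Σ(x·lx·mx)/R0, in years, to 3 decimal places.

1.577

lx·mx: 0, 0.867, 0.798, 0.114, 0 → R0 = 1.779
x·lx·mx: 0, 0.867, 1.596, 0.342, 0 → Σ = 2.805
T = 2.805 / 1.779 = 1.576728… → 1.577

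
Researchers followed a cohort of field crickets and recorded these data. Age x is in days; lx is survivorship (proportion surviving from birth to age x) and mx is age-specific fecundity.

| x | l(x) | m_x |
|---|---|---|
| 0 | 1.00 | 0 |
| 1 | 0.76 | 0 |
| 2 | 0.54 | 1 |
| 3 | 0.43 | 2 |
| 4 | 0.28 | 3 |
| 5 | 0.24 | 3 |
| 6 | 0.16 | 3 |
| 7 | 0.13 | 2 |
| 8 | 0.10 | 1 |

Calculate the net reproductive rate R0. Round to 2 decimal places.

lx·mx by age: 0, 0, 0.54, 0.86, 0.84, 0.72, 0.48, 0.26, 0.1
R0 = Σ lx·mx = 3.8 → 3.80

3.80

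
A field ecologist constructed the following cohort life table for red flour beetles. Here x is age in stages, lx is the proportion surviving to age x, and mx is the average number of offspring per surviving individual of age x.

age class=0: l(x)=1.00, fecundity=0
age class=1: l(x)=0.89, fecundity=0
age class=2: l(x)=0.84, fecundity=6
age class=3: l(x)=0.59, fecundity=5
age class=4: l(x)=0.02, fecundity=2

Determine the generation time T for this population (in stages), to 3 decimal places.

lx·mx: 0, 0, 5.04, 2.95, 0.04 → R0 = 8.03
x·lx·mx: 0, 0, 10.08, 8.85, 0.16 → Σ = 19.09
T = 19.09 / 8.03 = 2.377335… → 2.377

2.377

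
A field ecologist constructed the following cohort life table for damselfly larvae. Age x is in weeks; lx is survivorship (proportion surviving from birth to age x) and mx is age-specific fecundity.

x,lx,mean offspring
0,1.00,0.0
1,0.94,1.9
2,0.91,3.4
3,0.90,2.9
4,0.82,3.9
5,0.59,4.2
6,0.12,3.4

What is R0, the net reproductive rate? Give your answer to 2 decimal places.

lx·mx by age: 0, 1.786, 3.094, 2.61, 3.198, 2.478, 0.408
R0 = Σ lx·mx = 13.574 → 13.57

13.57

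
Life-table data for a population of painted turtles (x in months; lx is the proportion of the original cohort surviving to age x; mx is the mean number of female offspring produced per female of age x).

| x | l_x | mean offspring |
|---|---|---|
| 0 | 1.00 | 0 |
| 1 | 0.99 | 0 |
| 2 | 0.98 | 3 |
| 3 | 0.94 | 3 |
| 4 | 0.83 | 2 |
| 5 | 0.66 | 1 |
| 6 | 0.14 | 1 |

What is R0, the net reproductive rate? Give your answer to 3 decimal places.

8.220

lx·mx by age: 0, 0, 2.94, 2.82, 1.66, 0.66, 0.14
R0 = Σ lx·mx = 8.22 → 8.220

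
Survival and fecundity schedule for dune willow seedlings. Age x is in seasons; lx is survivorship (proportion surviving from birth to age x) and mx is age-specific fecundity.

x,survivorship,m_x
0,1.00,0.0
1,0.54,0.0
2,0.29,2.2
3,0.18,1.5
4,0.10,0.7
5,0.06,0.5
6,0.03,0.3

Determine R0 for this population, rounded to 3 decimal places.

1.017

lx·mx by age: 0, 0, 0.638, 0.27, 0.07, 0.03, 0.009
R0 = Σ lx·mx = 1.017 → 1.017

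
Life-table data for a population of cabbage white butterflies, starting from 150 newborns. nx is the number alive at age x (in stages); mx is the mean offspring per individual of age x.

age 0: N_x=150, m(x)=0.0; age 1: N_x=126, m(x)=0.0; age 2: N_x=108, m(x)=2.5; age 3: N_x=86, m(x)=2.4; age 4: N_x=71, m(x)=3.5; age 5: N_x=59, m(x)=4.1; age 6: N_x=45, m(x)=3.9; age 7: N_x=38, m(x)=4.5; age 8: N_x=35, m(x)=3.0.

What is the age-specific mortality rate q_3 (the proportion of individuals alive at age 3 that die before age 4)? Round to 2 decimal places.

0.17

lx = nx/n0 = nx/150: 1, 0.84, 0.72, 0.57333…, 0.47333…, 0.39333…, 0.3, 0.25333…, 0.23333…
q_3 = (l_3 − l_4) / l_3 = (0.573333… − 0.473333…) / 0.573333…
     = 0.1… / 0.573333… = 0.174419… → 0.17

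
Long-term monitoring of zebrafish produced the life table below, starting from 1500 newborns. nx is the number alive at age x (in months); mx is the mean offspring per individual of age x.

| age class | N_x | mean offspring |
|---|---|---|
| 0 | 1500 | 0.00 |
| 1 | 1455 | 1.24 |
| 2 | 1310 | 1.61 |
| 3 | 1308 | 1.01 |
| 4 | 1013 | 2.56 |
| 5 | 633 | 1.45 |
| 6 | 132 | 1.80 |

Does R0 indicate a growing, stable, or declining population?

lx = nx/n0 = nx/1500: 1, 0.97, 0.87333…, 0.872, 0.67533…, 0.422, 0.088
R0 = Σ lx·mx = 0 + 1.2028 + 1.406067… + 0.88072 + 1.728853… + 0.6119 + 0.1584 = 5.98874…
R0 > 1, so the population is growing.

growing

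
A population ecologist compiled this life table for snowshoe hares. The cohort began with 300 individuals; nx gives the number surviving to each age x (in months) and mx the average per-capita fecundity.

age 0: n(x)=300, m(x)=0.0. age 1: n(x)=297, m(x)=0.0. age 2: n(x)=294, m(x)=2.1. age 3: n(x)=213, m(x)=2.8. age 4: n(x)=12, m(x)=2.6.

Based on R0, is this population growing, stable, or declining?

growing

lx = nx/n0 = nx/300: 1, 0.99, 0.98, 0.71, 0.04
R0 = Σ lx·mx = 0 + 0 + 2.058 + 1.988 + 0.104 = 4.15
R0 > 1, so the population is growing.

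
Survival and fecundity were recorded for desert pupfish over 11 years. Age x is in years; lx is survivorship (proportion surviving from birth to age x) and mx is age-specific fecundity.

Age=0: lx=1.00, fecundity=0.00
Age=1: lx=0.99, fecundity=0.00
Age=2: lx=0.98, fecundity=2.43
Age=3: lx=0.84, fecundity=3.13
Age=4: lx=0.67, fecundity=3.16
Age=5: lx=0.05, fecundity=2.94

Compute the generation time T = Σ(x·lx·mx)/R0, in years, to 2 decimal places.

3.00

lx·mx: 0, 0, 2.3814, 2.6292, 2.1172, 0.147 → R0 = 7.2748
x·lx·mx: 0, 0, 4.7628, 7.8876, 8.4688, 0.735 → Σ = 21.8542
T = 21.8542 / 7.2748 = 3.004096… → 3.00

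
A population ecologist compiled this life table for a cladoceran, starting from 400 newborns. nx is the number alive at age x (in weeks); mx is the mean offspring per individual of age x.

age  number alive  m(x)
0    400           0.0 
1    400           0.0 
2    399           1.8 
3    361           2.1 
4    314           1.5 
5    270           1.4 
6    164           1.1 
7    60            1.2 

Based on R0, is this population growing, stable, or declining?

growing

lx = nx/n0 = nx/400: 1, 1, 0.9975, 0.9025, 0.785, 0.675, 0.41, 0.15
R0 = Σ lx·mx = 0 + 0 + 1.7955 + 1.89525 + 1.1775 + 0.945 + 0.451 + 0.18 = 6.44425
R0 > 1, so the population is growing.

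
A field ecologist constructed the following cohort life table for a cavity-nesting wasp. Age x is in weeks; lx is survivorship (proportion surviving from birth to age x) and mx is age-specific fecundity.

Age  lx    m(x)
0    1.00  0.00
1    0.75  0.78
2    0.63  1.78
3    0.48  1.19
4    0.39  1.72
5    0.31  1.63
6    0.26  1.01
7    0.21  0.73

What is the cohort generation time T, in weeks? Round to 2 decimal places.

lx·mx: 0, 0.585, 1.1214, 0.5712, 0.6708, 0.5053, 0.2626, 0.1533 → R0 = 3.8696
x·lx·mx: 0, 0.585, 2.2428, 1.7136, 2.6832, 2.5265, 1.5756, 1.0731 → Σ = 12.3998
T = 12.3998 / 3.8696 = 3.204414… → 3.20

3.20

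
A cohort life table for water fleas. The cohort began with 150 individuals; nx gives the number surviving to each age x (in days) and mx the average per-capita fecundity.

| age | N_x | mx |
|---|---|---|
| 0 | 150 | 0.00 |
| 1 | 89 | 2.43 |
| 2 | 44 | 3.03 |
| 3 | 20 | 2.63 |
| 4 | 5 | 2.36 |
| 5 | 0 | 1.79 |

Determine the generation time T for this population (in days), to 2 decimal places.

lx = nx/n0 = nx/150: 1, 0.59333…, 0.29333…, 0.13333…, 0.03333…, 0
lx·mx: 0, 1.4418…, 0.8888…, 0.350667…, 0.078667…, 0 → R0 = 2.759933…
x·lx·mx: 0, 1.4418…, 1.7776…, 1.052…, 0.314667…, 0 → Σ = 4.586067…
T = 4.586067… / 2.759933… = 1.661658… → 1.66

1.66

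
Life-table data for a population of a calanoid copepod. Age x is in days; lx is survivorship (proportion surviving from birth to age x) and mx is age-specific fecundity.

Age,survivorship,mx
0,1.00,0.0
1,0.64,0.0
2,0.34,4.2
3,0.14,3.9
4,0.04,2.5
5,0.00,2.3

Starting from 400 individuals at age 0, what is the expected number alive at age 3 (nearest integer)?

56

Expected survivors = N0 · l_3 = 400 × 0.14 = 56 → 56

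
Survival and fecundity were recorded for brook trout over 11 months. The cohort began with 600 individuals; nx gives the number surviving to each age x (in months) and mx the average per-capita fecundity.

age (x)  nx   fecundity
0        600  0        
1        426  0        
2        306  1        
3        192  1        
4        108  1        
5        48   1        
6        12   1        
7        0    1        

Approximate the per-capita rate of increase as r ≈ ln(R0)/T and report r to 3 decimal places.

0.036

lx = nx/n0 = nx/600: 1, 0.71, 0.51, 0.32, 0.18, 0.08, 0.02, 0
R0 = Σ lx·mx = 0 + 0 + 0.51 + 0.32 + 0.18 + 0.08 + 0.02 + 0 = 1.11
Σ x·lx·mx = 3.22; T = 3.22/1.11 = 2.9009…
r ≈ ln(R0)/T = ln(1.11)/2.9009… = 0.03598… → 0.036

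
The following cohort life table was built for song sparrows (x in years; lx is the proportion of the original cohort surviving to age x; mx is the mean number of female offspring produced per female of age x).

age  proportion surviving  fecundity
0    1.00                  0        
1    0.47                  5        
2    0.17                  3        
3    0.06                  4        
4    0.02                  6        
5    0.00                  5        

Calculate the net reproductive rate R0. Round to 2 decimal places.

lx·mx by age: 0, 2.35, 0.51, 0.24, 0.12, 0
R0 = Σ lx·mx = 3.22 → 3.22

3.22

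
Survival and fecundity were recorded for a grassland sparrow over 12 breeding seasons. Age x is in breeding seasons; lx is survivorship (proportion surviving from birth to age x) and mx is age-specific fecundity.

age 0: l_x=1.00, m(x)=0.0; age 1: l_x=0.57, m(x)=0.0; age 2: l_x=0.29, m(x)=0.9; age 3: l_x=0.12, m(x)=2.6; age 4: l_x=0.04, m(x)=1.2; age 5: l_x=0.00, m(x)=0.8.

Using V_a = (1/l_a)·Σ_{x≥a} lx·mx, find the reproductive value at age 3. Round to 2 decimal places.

lx·mx for x ≥ 3: 0.312, 0.048, 0 → sum = 0.36
V_3 = 0.36 / l_3 = 0.36 / 0.12 = 3 → 3.00

3.00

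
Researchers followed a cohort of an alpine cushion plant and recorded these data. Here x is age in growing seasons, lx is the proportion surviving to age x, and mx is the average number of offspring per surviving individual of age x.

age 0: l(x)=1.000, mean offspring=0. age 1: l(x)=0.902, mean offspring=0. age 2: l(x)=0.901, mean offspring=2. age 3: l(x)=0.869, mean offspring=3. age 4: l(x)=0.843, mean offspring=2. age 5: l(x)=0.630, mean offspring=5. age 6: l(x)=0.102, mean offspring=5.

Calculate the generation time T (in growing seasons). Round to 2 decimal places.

3.79

lx·mx: 0, 0, 1.802, 2.607, 1.686, 3.15, 0.51 → R0 = 9.755
x·lx·mx: 0, 0, 3.604, 7.821, 6.744, 15.75, 3.06 → Σ = 36.979
T = 36.979 / 9.755 = 3.790774… → 3.79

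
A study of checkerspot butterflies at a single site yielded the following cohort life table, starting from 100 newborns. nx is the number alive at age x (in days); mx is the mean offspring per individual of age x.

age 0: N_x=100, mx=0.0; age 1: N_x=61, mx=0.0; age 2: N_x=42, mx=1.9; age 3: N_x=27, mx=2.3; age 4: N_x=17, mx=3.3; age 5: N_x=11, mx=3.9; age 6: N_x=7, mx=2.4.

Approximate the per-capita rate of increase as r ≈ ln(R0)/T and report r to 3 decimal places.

lx = nx/n0 = nx/100: 1, 0.61, 0.42, 0.27, 0.17, 0.11, 0.07
R0 = Σ lx·mx = 0 + 0 + 0.798 + 0.621 + 0.561 + 0.429 + 0.168 = 2.577
Σ x·lx·mx = 8.856; T = 8.856/2.577 = 3.43655…
r ≈ ln(R0)/T = ln(2.577)/3.43655… = 0.27546… → 0.275

0.275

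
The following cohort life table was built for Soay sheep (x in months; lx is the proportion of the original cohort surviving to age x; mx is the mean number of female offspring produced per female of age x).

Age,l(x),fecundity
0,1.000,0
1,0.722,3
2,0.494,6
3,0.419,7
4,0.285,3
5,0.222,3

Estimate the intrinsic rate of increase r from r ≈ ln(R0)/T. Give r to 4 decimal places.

R0 = Σ lx·mx = 0 + 2.166 + 2.964 + 2.933 + 0.855 + 0.666 = 9.584
Σ x·lx·mx = 23.643; T = 23.643/9.584 = 2.46692…
r ≈ ln(R0)/T = ln(9.584)/2.46692… = 0.916159… → 0.9162

0.9162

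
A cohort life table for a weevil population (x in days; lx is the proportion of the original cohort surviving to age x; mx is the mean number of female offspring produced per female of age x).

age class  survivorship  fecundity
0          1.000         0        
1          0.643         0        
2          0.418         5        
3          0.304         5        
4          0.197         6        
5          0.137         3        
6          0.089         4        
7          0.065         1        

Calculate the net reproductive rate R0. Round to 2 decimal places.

5.62

lx·mx by age: 0, 0, 2.09, 1.52, 1.182, 0.411, 0.356, 0.065
R0 = Σ lx·mx = 5.624 → 5.62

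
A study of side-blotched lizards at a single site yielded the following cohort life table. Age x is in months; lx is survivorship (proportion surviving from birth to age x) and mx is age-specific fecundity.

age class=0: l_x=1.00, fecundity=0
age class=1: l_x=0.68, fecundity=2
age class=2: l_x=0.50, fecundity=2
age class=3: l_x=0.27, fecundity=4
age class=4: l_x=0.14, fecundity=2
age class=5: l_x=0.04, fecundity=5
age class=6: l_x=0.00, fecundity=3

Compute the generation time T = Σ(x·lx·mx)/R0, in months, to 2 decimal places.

2.22

lx·mx: 0, 1.36, 1, 1.08, 0.28, 0.2, 0 → R0 = 3.92
x·lx·mx: 0, 1.36, 2, 3.24, 1.12, 1, 0 → Σ = 8.72
T = 8.72 / 3.92 = 2.22449… → 2.22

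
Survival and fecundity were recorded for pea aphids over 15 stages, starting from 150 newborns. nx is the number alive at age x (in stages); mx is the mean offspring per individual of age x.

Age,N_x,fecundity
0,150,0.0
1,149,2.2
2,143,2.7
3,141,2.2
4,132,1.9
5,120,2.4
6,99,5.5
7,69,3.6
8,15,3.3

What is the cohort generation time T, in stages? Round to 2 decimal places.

4.11

lx = nx/n0 = nx/150: 1, 0.99333…, 0.95333…, 0.94, 0.88, 0.8, 0.66, 0.46, 0.1
lx·mx: 0, 2.185333…, 2.574…, 2.068, 1.672, 1.92, 3.63, 1.656, 0.33 → R0 = 16.035333…
x·lx·mx: 0, 2.185333…, 5.148…, 6.204, 6.688, 9.6, 21.78, 11.592, 2.64 → Σ = 65.837333…
T = 65.837333… / 16.035333… = 4.105766… → 4.11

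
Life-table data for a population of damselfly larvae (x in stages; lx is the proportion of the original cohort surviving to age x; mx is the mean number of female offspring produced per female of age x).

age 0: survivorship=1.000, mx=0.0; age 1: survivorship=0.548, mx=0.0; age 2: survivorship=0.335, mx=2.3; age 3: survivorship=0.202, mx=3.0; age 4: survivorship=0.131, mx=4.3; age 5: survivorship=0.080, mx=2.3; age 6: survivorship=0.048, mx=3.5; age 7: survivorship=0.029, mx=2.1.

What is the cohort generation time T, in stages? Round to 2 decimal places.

3.39

lx·mx: 0, 0, 0.7705, 0.606, 0.5633, 0.184, 0.168, 0.0609 → R0 = 2.3527
x·lx·mx: 0, 0, 1.541, 1.818, 2.2532, 0.92, 1.008, 0.4263 → Σ = 7.9665
T = 7.9665 / 2.3527 = 3.38611… → 3.39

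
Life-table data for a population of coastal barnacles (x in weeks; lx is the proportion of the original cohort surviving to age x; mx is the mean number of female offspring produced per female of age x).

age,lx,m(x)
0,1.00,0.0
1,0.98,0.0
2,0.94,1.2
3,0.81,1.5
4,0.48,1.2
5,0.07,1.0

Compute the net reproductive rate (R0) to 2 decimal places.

lx·mx by age: 0, 0, 1.128, 1.215, 0.576, 0.07
R0 = Σ lx·mx = 2.989 → 2.99

2.99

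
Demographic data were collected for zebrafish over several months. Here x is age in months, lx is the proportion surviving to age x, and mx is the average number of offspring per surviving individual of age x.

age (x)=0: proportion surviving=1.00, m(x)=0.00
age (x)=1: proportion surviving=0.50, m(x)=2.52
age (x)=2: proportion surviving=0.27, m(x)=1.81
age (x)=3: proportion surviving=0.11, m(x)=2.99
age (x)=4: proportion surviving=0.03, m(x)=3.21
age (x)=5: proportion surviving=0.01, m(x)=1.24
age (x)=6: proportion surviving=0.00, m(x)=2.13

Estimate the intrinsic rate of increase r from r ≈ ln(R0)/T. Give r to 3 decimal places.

R0 = Σ lx·mx = 0 + 1.26 + 0.4887 + 0.3289 + 0.0963 + 0.0124 + 0 = 2.1863
Σ x·lx·mx = 3.6713; T = 3.6713/2.1863 = 1.67923…
r ≈ ln(R0)/T = ln(2.1863)/1.67923… = 0.46582… → 0.466

0.466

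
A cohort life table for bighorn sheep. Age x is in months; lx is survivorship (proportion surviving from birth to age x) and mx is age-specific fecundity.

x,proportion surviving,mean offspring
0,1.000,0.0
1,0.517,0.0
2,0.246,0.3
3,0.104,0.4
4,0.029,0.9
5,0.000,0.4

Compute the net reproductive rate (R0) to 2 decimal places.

lx·mx by age: 0, 0, 0.0738, 0.0416, 0.0261, 0
R0 = Σ lx·mx = 0.1415 → 0.14

0.14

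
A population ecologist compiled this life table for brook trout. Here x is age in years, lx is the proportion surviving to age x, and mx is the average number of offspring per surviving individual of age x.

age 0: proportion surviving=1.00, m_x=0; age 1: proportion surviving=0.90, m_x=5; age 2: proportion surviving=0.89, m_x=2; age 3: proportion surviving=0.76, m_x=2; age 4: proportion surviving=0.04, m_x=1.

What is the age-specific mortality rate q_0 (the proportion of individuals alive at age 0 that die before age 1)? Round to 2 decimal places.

q_0 = (l_0 − l_1) / l_0 = (1 − 0.9) / 1
     = 0.1 / 1 = 0.1 → 0.10

0.10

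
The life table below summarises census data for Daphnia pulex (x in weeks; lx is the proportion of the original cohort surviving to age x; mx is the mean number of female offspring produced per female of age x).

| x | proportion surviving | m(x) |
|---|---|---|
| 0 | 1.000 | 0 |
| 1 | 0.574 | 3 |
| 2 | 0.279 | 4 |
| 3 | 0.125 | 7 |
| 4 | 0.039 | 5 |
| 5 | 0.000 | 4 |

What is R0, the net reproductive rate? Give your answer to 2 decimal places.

lx·mx by age: 0, 1.722, 1.116, 0.875, 0.195, 0
R0 = Σ lx·mx = 3.908 → 3.91

3.91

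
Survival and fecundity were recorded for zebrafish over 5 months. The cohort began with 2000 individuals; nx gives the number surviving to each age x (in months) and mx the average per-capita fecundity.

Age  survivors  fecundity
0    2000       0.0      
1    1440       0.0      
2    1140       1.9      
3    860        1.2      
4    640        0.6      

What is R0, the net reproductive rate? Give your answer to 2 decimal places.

1.79

lx = nx/n0 = nx/2000: 1, 0.72, 0.57, 0.43, 0.32
lx·mx by age: 0, 0, 1.083, 0.516, 0.192
R0 = Σ lx·mx = 1.791 → 1.79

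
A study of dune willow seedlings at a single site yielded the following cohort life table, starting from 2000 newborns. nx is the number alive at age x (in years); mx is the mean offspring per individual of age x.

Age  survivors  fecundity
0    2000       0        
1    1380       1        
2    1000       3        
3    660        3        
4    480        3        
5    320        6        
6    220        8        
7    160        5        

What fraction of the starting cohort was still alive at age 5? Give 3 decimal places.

0.160

l_5 = n_5/n_0 = 320/2000 = 0.16 → 0.160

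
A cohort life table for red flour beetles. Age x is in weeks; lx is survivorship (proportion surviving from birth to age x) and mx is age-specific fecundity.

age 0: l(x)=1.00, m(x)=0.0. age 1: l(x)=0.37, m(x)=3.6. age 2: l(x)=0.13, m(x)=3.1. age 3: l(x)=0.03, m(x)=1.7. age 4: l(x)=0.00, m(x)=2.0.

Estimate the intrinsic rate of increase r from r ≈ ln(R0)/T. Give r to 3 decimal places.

0.452

R0 = Σ lx·mx = 0 + 1.332 + 0.403 + 0.051 + 0 = 1.786
Σ x·lx·mx = 2.291; T = 2.291/1.786 = 1.28275…
r ≈ ln(R0)/T = ln(1.786)/1.28275… = 0.45214… → 0.452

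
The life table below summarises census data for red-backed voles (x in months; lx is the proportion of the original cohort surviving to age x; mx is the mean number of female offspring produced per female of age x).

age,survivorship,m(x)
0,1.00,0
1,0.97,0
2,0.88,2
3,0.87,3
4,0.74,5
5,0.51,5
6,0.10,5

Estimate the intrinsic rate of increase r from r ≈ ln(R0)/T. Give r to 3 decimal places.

R0 = Σ lx·mx = 0 + 0 + 1.76 + 2.61 + 3.7 + 2.55 + 0.5 = 11.12
Σ x·lx·mx = 41.9; T = 41.9/11.12 = 3.76799…
r ≈ ln(R0)/T = ln(11.12)/3.76799… = 0.63927… → 0.639

0.639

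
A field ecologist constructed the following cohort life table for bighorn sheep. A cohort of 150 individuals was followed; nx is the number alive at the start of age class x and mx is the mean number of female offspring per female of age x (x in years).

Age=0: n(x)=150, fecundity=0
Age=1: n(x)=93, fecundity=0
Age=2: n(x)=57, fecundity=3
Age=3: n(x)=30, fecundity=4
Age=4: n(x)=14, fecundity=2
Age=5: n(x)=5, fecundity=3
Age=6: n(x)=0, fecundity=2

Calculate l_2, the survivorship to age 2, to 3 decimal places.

l_2 = n_2/n_0 = 57/150 = 0.38 → 0.380

0.380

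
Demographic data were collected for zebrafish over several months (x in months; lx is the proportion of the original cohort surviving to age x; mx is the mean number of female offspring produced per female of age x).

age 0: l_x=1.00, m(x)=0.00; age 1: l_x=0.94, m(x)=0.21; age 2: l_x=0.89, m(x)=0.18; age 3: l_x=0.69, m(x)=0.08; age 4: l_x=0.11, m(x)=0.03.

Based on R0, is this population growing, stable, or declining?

declining

R0 = Σ lx·mx = 0 + 0.1974 + 0.1602 + 0.0552 + 0.0033 = 0.4161
R0 < 1, so the population is declining.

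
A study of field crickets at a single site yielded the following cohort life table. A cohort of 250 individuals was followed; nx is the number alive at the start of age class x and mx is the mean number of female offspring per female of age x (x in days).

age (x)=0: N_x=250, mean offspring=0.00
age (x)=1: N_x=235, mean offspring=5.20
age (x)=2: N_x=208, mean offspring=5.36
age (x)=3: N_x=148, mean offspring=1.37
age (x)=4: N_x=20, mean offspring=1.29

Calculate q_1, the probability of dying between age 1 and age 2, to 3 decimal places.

0.115

lx = nx/n0 = nx/250: 1, 0.94, 0.832, 0.592, 0.08
q_1 = (l_1 − l_2) / l_1 = (0.94 − 0.832) / 0.94
     = 0.108 / 0.94 = 0.114894… → 0.115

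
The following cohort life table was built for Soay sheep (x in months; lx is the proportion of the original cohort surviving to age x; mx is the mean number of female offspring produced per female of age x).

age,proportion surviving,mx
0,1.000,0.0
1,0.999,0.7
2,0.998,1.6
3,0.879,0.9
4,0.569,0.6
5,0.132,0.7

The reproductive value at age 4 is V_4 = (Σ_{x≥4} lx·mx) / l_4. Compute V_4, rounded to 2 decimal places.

lx·mx for x ≥ 4: 0.3414, 0.0924 → sum = 0.4338
V_4 = 0.4338 / l_4 = 0.4338 / 0.569 = 0.76239… → 0.76

0.76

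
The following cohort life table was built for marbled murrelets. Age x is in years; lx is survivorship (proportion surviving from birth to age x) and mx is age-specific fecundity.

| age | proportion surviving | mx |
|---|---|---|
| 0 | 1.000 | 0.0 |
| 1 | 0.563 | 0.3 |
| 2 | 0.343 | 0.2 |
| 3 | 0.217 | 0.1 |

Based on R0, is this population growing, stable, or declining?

declining

R0 = Σ lx·mx = 0 + 0.1689 + 0.0686 + 0.0217 = 0.2592
R0 < 1, so the population is declining.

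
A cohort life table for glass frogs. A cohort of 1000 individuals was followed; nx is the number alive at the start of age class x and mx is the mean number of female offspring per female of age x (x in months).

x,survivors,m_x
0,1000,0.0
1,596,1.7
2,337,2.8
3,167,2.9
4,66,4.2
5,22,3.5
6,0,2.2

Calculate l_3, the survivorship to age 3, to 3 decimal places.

l_3 = n_3/n_0 = 167/1000 = 0.167 → 0.167

0.167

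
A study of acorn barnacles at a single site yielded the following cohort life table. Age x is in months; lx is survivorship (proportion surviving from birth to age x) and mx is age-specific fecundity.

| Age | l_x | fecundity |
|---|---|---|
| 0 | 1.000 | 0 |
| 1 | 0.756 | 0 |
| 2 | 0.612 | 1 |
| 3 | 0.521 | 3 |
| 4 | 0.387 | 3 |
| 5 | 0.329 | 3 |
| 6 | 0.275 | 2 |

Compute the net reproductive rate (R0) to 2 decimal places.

4.87

lx·mx by age: 0, 0, 0.612, 1.563, 1.161, 0.987, 0.55
R0 = Σ lx·mx = 4.873 → 4.87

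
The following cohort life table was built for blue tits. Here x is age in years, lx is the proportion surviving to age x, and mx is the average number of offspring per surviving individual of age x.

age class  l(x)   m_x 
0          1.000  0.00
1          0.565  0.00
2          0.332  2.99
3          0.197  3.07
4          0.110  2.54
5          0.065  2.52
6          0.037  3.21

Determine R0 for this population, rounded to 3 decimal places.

2.159

lx·mx by age: 0, 0, 0.99268, 0.60479, 0.2794, 0.1638, 0.11877
R0 = Σ lx·mx = 2.15944 → 2.159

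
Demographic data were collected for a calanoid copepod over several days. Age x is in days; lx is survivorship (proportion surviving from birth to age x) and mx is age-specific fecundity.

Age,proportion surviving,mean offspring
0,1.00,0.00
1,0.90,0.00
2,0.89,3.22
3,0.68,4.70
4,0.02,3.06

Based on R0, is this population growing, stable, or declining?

growing

R0 = Σ lx·mx = 0 + 0 + 2.8658 + 3.196 + 0.0612 = 6.123
R0 > 1, so the population is growing.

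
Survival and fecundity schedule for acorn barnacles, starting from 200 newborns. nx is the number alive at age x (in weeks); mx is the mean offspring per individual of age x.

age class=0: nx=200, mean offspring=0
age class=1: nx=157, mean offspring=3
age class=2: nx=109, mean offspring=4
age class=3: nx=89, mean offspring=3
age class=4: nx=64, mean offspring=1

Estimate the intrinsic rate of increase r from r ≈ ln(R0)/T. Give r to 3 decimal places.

lx = nx/n0 = nx/200: 1, 0.785, 0.545, 0.445, 0.32
R0 = Σ lx·mx = 0 + 2.355 + 2.18 + 1.335 + 0.32 = 6.19
Σ x·lx·mx = 12; T = 12/6.19 = 1.93861…
r ≈ ln(R0)/T = ln(6.19)/1.93861… = 0.94033… → 0.940

0.940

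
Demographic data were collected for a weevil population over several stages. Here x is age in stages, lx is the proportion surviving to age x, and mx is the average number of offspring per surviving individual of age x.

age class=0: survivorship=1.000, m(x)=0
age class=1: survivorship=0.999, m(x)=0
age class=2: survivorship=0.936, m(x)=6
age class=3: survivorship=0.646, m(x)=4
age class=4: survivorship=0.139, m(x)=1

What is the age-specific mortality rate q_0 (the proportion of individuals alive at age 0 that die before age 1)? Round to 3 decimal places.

q_0 = (l_0 − l_1) / l_0 = (1 − 0.999) / 1
     = 0.001 / 1 = 0.001 → 0.001

0.001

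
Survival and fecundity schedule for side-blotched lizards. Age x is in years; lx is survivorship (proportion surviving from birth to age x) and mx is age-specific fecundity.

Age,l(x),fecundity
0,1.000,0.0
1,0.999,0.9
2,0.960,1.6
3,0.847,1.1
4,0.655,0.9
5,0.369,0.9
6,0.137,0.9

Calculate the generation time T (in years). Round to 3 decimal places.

2.612

lx·mx: 0, 0.8991, 1.536, 0.9317, 0.5895, 0.3321, 0.1233 → R0 = 4.4117
x·lx·mx: 0, 0.8991, 3.072, 2.7951, 2.358, 1.6605, 0.7398 → Σ = 11.5245
T = 11.5245 / 4.4117 = 2.612258… → 2.612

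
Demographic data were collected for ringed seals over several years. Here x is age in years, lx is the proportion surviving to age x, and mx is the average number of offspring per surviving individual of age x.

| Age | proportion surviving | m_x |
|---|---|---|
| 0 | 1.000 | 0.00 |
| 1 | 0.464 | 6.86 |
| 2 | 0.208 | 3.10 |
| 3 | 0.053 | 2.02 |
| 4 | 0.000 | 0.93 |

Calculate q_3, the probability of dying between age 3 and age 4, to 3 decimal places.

q_3 = (l_3 − l_4) / l_3 = (0.053 − 0) / 0.053
     = 0.053 / 0.053 = 1 → 1.000

1.000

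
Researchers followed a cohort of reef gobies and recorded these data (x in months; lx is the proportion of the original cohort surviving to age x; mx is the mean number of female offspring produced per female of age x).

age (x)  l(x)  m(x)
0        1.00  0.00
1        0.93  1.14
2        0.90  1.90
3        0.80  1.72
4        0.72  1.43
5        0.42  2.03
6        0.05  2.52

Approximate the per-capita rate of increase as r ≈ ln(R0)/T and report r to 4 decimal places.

0.6302

R0 = Σ lx·mx = 0 + 1.0602 + 1.71 + 1.376 + 1.0296 + 0.8526 + 0.126 = 6.1544
Σ x·lx·mx = 17.7456; T = 17.7456/6.1544 = 2.8834…
r ≈ ln(R0)/T = ln(6.1544)/2.8834… = 0.630217… → 0.6302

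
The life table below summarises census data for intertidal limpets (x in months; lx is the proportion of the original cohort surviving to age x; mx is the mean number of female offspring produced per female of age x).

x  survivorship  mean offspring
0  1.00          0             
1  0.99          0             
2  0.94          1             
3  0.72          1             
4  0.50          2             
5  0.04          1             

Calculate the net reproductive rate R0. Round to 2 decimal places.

2.70

lx·mx by age: 0, 0, 0.94, 0.72, 1, 0.04
R0 = Σ lx·mx = 2.7 → 2.70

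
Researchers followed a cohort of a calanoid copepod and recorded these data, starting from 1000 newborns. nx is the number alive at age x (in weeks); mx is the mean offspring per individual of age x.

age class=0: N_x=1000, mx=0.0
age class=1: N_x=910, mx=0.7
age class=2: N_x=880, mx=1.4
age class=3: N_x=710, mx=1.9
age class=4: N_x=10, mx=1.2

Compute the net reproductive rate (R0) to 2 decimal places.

3.23

lx = nx/n0 = nx/1000: 1, 0.91, 0.88, 0.71, 0.01
lx·mx by age: 0, 0.637, 1.232, 1.349, 0.012
R0 = Σ lx·mx = 3.23 → 3.23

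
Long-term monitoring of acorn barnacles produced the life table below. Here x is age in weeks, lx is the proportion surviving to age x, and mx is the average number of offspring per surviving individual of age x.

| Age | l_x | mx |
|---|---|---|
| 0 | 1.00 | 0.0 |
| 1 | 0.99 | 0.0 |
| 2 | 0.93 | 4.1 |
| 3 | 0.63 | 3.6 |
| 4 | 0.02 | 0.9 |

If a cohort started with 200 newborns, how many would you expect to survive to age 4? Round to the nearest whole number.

4

Expected survivors = N0 · l_4 = 200 × 0.02 = 4 → 4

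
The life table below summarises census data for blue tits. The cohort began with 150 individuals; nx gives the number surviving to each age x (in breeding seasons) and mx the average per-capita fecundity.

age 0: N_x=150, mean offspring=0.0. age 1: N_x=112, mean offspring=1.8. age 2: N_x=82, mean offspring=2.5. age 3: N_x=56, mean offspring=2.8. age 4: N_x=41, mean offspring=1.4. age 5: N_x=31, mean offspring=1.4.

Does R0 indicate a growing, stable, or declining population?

growing

lx = nx/n0 = nx/150: 1, 0.74667…, 0.54667…, 0.37333…, 0.27333…, 0.20667…
R0 = Σ lx·mx = 0 + 1.344… + 1.366667… + 1.045333… + 0.382667… + 0.289333… = 4.428…
R0 > 1, so the population is growing.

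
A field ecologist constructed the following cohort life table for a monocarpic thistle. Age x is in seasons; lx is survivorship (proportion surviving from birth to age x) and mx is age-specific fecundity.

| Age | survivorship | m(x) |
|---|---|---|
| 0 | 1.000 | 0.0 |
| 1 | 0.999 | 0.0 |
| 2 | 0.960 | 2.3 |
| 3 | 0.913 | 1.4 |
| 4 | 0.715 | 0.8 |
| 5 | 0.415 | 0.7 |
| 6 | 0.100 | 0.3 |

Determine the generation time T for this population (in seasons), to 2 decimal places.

lx·mx: 0, 0, 2.208, 1.2782, 0.572, 0.2905, 0.03 → R0 = 4.3787
x·lx·mx: 0, 0, 4.416, 3.8346, 2.288, 1.4525, 0.18 → Σ = 12.1711
T = 12.1711 / 4.3787 = 2.779615… → 2.78

2.78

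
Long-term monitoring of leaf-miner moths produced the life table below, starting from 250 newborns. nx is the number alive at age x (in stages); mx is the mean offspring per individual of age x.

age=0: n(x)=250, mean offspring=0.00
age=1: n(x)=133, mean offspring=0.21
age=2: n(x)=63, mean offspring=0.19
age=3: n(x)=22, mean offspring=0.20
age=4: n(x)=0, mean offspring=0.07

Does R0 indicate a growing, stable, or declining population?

lx = nx/n0 = nx/250: 1, 0.532, 0.252, 0.088, 0
R0 = Σ lx·mx = 0 + 0.11172 + 0.04788 + 0.0176 + 0 = 0.1772
R0 < 1, so the population is declining.

declining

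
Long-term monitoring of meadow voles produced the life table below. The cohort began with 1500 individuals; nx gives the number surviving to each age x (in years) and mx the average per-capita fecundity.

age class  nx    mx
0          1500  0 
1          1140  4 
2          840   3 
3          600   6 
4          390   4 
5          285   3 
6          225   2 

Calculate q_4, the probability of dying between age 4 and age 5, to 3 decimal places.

0.269

lx = nx/n0 = nx/1500: 1, 0.76, 0.56, 0.4, 0.26, 0.19, 0.15
q_4 = (l_4 − l_5) / l_4 = (0.26 − 0.19) / 0.26
     = 0.07 / 0.26 = 0.269231… → 0.269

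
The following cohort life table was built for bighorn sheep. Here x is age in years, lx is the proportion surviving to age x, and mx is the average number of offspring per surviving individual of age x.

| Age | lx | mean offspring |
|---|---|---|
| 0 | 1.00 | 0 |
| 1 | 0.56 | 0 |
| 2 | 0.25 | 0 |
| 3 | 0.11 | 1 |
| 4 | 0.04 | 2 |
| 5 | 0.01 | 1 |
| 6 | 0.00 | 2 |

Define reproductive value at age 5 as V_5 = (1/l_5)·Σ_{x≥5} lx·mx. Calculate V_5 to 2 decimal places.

lx·mx for x ≥ 5: 0.01, 0 → sum = 0.01
V_5 = 0.01 / l_5 = 0.01 / 0.01 = 1 → 1.00

1.00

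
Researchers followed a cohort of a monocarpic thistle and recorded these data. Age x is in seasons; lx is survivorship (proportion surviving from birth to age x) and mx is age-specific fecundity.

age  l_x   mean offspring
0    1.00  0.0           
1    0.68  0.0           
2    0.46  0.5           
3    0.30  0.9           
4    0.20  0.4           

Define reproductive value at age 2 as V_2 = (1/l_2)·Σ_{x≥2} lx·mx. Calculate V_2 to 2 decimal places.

1.26

lx·mx for x ≥ 2: 0.23, 0.27, 0.08 → sum = 0.58
V_2 = 0.58 / l_2 = 0.58 / 0.46 = 1.26087… → 1.26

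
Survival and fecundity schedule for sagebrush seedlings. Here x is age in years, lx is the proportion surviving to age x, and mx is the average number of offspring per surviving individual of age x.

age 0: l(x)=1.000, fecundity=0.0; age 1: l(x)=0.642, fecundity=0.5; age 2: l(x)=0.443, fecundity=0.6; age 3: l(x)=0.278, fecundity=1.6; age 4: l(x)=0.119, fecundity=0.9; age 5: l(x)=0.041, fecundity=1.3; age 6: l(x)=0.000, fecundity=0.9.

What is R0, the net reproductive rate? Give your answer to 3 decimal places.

1.192

lx·mx by age: 0, 0.321, 0.2658, 0.4448, 0.1071, 0.0533, 0
R0 = Σ lx·mx = 1.192 → 1.192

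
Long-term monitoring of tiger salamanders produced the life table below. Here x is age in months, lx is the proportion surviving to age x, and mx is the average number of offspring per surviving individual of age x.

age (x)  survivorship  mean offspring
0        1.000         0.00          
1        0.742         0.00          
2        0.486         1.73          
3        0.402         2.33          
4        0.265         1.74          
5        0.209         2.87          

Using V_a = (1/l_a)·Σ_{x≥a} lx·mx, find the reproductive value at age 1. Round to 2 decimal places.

3.83

lx·mx for x ≥ 1: 0, 0.84078, 0.93666, 0.4611, 0.59983 → sum = 2.83837
V_1 = 2.83837 / l_1 = 2.83837 / 0.742 = 3.825296… → 3.83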